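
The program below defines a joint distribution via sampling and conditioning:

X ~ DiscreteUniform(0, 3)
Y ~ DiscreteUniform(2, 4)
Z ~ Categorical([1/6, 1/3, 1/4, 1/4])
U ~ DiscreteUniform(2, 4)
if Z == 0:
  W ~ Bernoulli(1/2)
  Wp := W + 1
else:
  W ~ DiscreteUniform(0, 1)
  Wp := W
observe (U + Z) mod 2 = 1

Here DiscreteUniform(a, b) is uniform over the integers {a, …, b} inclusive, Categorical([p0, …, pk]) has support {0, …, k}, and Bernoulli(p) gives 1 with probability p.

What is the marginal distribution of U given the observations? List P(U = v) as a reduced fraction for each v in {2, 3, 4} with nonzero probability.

P(U=2) = 7/19, P(U=3) = 5/19, P(U=4) = 7/19

Enumerate traces; 144 have nonzero weight after conditioning:
  (X=0, Y=2, Z=0, U=3, W=0) weight 1/432
  (X=0, Y=2, Z=0, U=3, W=1) weight 1/432
  (X=0, Y=2, Z=1, U=2, W=0) weight 1/216
  (X=0, Y=2, Z=1, U=2, W=1) weight 1/216
  (X=0, Y=2, Z=1, U=4, W=0) weight 1/216
  (X=0, Y=2, Z=1, U=4, W=1) weight 1/216
  (X=0, Y=2, Z=2, U=3, W=0) weight 1/288
  (X=0, Y=2, Z=2, U=3, W=1) weight 1/288
  … 136 more
Group by U:
  weight(U=2) = 7/36
  weight(U=3) = 5/36
  weight(U=4) = 7/36
Total weight = 7/36 + 5/36 + 7/36 = 19/36
P(U=2 | obs) = 7/36 / 19/36 = 7/19
P(U=3 | obs) = 5/36 / 19/36 = 5/19
P(U=4 | obs) = 7/36 / 19/36 = 7/19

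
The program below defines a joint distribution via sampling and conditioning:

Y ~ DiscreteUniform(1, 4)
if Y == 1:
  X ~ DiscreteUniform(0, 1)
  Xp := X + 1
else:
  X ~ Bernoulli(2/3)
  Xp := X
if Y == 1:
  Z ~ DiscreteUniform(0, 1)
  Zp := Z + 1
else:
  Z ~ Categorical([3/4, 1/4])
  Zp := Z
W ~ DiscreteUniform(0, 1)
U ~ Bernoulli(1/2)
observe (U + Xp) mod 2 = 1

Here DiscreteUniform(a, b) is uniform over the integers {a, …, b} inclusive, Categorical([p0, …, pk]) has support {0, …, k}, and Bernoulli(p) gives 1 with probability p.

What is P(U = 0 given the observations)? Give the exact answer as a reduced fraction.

Enumerate traces; 32 have nonzero weight after conditioning:
  (Y=1, X=0, Z=0, W=0, U=0) weight 1/64
  (Y=1, X=0, Z=0, W=1, U=0) weight 1/64
  (Y=1, X=0, Z=1, W=0, U=0) weight 1/64
  (Y=1, X=0, Z=1, W=1, U=0) weight 1/64
  (Y=1, X=1, Z=0, W=0, U=1) weight 1/64
  (Y=1, X=1, Z=0, W=1, U=1) weight 1/64
  (Y=1, X=1, Z=1, W=0, U=1) weight 1/64
  (Y=1, X=1, Z=1, W=1, U=1) weight 1/64
  … 24 more
Group by U:
  weight(U=0) = 5/16
  weight(U=1) = 3/16
Total weight = 5/16 + 3/16 = 1/2
P(U=0 | obs) = 5/16 / 1/2 = 5/8
P(U=1 | obs) = 3/16 / 1/2 = 3/8

P(U = 0 | obs) = 5/8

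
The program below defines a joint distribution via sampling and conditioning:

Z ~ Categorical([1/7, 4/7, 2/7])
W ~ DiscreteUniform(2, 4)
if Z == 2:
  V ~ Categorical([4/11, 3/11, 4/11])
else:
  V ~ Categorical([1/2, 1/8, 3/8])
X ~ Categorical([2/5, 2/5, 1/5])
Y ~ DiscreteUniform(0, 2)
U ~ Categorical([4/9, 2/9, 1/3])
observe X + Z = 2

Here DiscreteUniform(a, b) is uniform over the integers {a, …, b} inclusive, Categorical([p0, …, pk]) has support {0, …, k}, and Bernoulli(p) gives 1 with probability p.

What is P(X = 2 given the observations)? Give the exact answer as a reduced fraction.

Enumerate traces; 243 have nonzero weight after conditioning:
  (Z=0, W=2, V=0, X=2, Y=0, U=0) weight 2/2835
  (Z=0, W=2, V=0, X=2, Y=0, U=1) weight 1/2835
  (Z=0, W=2, V=0, X=2, Y=0, U=2) weight 1/1890
  (Z=0, W=2, V=0, X=2, Y=1, U=0) weight 2/2835
  (Z=0, W=2, V=0, X=2, Y=1, U=1) weight 1/2835
  (Z=0, W=2, V=0, X=2, Y=1, U=2) weight 1/1890
  (Z=0, W=2, V=0, X=2, Y=2, U=0) weight 2/2835
  (Z=0, W=2, V=0, X=2, Y=2, U=1) weight 1/2835
  (Z=1, W=2, V=0, X=1, Y=0, U=0) weight 16/2835
  (Z=2, W=2, V=0, X=0, Y=0, U=0) weight 64/31185
  … 233 more
Group by X:
  weight(X=0) = 4/35
  weight(X=1) = 8/35
  weight(X=2) = 1/35
Total weight = 4/35 + 8/35 + 1/35 = 13/35
P(X=0 | obs) = 4/35 / 13/35 = 4/13
P(X=1 | obs) = 8/35 / 13/35 = 8/13
P(X=2 | obs) = 1/35 / 13/35 = 1/13

P(X = 2 | obs) = 1/13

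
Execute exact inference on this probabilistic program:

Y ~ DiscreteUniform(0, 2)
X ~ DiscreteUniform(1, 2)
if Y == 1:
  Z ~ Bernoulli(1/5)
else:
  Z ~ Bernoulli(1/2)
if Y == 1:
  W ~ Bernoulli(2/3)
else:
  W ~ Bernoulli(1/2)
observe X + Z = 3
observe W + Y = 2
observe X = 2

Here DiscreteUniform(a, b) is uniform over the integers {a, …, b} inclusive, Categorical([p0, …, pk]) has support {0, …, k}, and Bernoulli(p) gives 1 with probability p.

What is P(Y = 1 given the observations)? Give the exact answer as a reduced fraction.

Enumerate traces; 2 have nonzero weight after conditioning:
  (Y=1, X=2, Z=1, W=1) weight 1/45
  (Y=2, X=2, Z=1, W=0) weight 1/24
Group by Y:
  weight(Y=1) = 1/45
  weight(Y=2) = 1/24
Total weight = 1/45 + 1/24 = 23/360
P(Y=1 | obs) = 1/45 / 23/360 = 8/23
P(Y=2 | obs) = 1/24 / 23/360 = 15/23

P(Y = 1 | obs) = 8/23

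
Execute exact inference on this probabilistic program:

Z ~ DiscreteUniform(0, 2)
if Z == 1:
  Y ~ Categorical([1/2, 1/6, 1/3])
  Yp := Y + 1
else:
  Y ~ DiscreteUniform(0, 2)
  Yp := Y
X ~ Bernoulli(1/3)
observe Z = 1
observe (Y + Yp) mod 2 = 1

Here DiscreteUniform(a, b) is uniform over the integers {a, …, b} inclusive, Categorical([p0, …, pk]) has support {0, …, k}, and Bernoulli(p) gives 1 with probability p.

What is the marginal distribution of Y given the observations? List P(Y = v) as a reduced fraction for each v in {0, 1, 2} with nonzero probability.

Enumerate traces; 6 have nonzero weight after conditioning:
  (Z=1, Y=0, X=0) weight 1/9
  (Z=1, Y=0, X=1) weight 1/18
  (Z=1, Y=1, X=0) weight 1/27
  (Z=1, Y=1, X=1) weight 1/54
  (Z=1, Y=2, X=0) weight 2/27
  (Z=1, Y=2, X=1) weight 1/27
Group by Y:
  weight(Y=0) = 1/6
  weight(Y=1) = 1/18
  weight(Y=2) = 1/9
Total weight = 1/6 + 1/18 + 1/9 = 1/3
P(Y=0 | obs) = 1/6 / 1/3 = 1/2
P(Y=1 | obs) = 1/18 / 1/3 = 1/6
P(Y=2 | obs) = 1/9 / 1/3 = 1/3

P(Y=0) = 1/2, P(Y=1) = 1/6, P(Y=2) = 1/3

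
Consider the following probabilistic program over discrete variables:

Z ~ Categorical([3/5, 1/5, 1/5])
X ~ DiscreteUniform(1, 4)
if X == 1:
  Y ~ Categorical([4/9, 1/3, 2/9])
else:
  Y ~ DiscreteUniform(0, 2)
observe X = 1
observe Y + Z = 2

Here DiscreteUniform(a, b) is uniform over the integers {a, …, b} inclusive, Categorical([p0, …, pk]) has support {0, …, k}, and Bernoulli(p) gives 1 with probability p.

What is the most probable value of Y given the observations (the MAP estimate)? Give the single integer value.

Enumerate traces; 3 have nonzero weight after conditioning:
  (Z=0, X=1, Y=2) weight 1/30
  (Z=1, X=1, Y=1) weight 1/60
  (Z=2, X=1, Y=0) weight 1/45
Group by Y:
  weight(Y=0) = 1/45
  weight(Y=1) = 1/60
  weight(Y=2) = 1/30
Total weight = 1/45 + 1/60 + 1/30 = 13/180
P(Y=0 | obs) = 1/45 / 13/180 = 4/13
P(Y=1 | obs) = 1/60 / 13/180 = 3/13
P(Y=2 | obs) = 1/30 / 13/180 = 6/13
argmax = 2

argmax_v P(Y = v | obs) = 2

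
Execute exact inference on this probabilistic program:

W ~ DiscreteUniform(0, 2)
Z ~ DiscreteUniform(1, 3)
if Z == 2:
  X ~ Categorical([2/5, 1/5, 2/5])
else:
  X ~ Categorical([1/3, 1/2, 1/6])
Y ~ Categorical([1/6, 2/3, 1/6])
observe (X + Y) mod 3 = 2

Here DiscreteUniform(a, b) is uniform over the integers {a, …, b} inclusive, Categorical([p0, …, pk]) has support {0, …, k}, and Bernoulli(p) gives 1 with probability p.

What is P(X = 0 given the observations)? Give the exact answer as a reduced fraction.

Enumerate traces; 27 have nonzero weight after conditioning:
  (W=0, Z=1, X=0, Y=2) weight 1/162
  (W=0, Z=1, X=1, Y=1) weight 1/27
  (W=0, Z=1, X=2, Y=0) weight 1/324
  (W=0, Z=2, X=0, Y=2) weight 1/135
  (W=0, Z=2, X=1, Y=1) weight 2/135
  (W=0, Z=2, X=2, Y=0) weight 1/135
  (W=0, Z=3, X=0, Y=2) weight 1/162
  (W=0, Z=3, X=1, Y=1) weight 1/27
  … 19 more
Group by X:
  weight(X=0) = 8/135
  weight(X=1) = 4/15
  weight(X=2) = 11/270
Total weight = 8/135 + 4/15 + 11/270 = 11/30
P(X=0 | obs) = 8/135 / 11/30 = 16/99
P(X=1 | obs) = 4/15 / 11/30 = 8/11
P(X=2 | obs) = 11/270 / 11/30 = 1/9

P(X = 0 | obs) = 16/99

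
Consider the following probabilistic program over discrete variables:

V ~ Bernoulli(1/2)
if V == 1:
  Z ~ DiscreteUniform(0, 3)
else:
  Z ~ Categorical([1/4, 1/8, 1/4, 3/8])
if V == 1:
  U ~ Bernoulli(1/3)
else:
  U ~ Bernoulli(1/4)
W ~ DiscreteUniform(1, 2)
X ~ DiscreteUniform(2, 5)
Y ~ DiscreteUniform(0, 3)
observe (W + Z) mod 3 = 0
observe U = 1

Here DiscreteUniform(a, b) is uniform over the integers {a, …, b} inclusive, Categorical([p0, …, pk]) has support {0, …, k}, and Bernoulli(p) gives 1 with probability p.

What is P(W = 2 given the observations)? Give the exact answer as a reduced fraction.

Enumerate traces; 64 have nonzero weight after conditioning:
  (V=0, Z=1, U=1, W=2, X=2, Y=0) weight 1/2048
  (V=0, Z=1, U=1, W=2, X=2, Y=1) weight 1/2048
  (V=0, Z=1, U=1, W=2, X=2, Y=2) weight 1/2048
  (V=0, Z=1, U=1, W=2, X=2, Y=3) weight 1/2048
  (V=0, Z=1, U=1, W=2, X=3, Y=0) weight 1/2048
  (V=0, Z=1, U=1, W=2, X=3, Y=1) weight 1/2048
  (V=0, Z=1, U=1, W=2, X=3, Y=2) weight 1/2048
  (V=0, Z=1, U=1, W=2, X=3, Y=3) weight 1/2048
  (V=0, Z=2, U=1, W=1, X=2, Y=0) weight 1/1024
  … 55 more
Group by W:
  weight(W=1) = 7/192
  weight(W=2) = 11/384
Total weight = 7/192 + 11/384 = 25/384
P(W=1 | obs) = 7/192 / 25/384 = 14/25
P(W=2 | obs) = 11/384 / 25/384 = 11/25

P(W = 2 | obs) = 11/25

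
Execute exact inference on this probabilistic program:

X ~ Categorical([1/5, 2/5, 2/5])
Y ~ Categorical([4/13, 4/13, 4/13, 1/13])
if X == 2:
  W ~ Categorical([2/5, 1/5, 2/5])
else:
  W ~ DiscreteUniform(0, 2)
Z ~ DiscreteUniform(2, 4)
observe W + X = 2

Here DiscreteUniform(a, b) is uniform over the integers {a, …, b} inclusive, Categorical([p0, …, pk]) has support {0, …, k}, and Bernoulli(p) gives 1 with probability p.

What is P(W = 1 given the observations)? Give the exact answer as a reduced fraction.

Enumerate traces; 36 have nonzero weight after conditioning:
  (X=0, Y=0, W=2, Z=2) weight 4/585
  (X=0, Y=0, W=2, Z=3) weight 4/585
  (X=0, Y=0, W=2, Z=4) weight 4/585
  (X=0, Y=1, W=2, Z=2) weight 4/585
  (X=0, Y=1, W=2, Z=3) weight 4/585
  (X=0, Y=1, W=2, Z=4) weight 4/585
  (X=0, Y=2, W=2, Z=2) weight 4/585
  (X=0, Y=2, W=2, Z=3) weight 4/585
  (X=1, Y=0, W=1, Z=2) weight 8/585
  (X=2, Y=0, W=0, Z=2) weight 16/975
  … 26 more
Group by W:
  weight(W=0) = 4/25
  weight(W=1) = 2/15
  weight(W=2) = 1/15
Total weight = 4/25 + 2/15 + 1/15 = 9/25
P(W=0 | obs) = 4/25 / 9/25 = 4/9
P(W=1 | obs) = 2/15 / 9/25 = 10/27
P(W=2 | obs) = 1/15 / 9/25 = 5/27

P(W = 1 | obs) = 10/27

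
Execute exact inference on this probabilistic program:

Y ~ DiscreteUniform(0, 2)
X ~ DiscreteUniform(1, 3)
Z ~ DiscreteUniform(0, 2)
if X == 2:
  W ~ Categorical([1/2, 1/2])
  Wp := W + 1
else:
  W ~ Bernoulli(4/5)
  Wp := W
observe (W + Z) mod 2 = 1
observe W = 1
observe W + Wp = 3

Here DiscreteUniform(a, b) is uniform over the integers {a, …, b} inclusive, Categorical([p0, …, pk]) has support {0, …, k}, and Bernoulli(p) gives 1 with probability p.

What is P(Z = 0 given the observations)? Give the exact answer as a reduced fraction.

P(Z = 0 | obs) = 1/2

Enumerate traces; 6 have nonzero weight after conditioning:
  (Y=0, X=2, Z=0, W=1) weight 1/54
  (Y=0, X=2, Z=2, W=1) weight 1/54
  (Y=1, X=2, Z=0, W=1) weight 1/54
  (Y=1, X=2, Z=2, W=1) weight 1/54
  (Y=2, X=2, Z=0, W=1) weight 1/54
  (Y=2, X=2, Z=2, W=1) weight 1/54
Group by Z:
  weight(Z=0) = 1/18
  weight(Z=2) = 1/18
Total weight = 1/18 + 1/18 = 1/9
P(Z=0 | obs) = 1/18 / 1/9 = 1/2
P(Z=2 | obs) = 1/18 / 1/9 = 1/2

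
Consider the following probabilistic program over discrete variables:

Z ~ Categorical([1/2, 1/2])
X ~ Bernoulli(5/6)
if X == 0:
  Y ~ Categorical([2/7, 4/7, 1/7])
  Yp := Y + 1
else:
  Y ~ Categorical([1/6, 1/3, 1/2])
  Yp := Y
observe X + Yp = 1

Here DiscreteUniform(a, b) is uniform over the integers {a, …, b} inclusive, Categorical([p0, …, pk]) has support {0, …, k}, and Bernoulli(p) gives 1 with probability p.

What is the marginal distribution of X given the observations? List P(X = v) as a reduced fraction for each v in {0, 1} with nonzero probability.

P(X=0) = 12/47, P(X=1) = 35/47

Enumerate traces; 4 have nonzero weight after conditioning:
  (Z=0, X=0, Y=0) weight 1/42
  (Z=0, X=1, Y=0) weight 5/72
  (Z=1, X=0, Y=0) weight 1/42
  (Z=1, X=1, Y=0) weight 5/72
Group by X:
  weight(X=0) = 1/21
  weight(X=1) = 5/36
Total weight = 1/21 + 5/36 = 47/252
P(X=0 | obs) = 1/21 / 47/252 = 12/47
P(X=1 | obs) = 5/36 / 47/252 = 35/47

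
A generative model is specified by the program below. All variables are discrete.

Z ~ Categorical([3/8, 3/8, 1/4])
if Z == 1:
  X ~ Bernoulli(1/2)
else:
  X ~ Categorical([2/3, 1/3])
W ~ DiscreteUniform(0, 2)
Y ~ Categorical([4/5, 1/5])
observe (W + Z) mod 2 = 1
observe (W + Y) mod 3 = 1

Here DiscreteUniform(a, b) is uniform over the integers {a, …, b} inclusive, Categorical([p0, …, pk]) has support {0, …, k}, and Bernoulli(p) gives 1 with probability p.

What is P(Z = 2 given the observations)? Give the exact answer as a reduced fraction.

P(Z = 2 | obs) = 8/23

Enumerate traces; 6 have nonzero weight after conditioning:
  (Z=0, X=0, W=1, Y=0) weight 1/15
  (Z=0, X=1, W=1, Y=0) weight 1/30
  (Z=1, X=0, W=0, Y=1) weight 1/80
  (Z=1, X=1, W=0, Y=1) weight 1/80
  (Z=2, X=0, W=1, Y=0) weight 2/45
  (Z=2, X=1, W=1, Y=0) weight 1/45
Group by Z:
  weight(Z=0) = 1/10
  weight(Z=1) = 1/40
  weight(Z=2) = 1/15
Total weight = 1/10 + 1/40 + 1/15 = 23/120
P(Z=0 | obs) = 1/10 / 23/120 = 12/23
P(Z=1 | obs) = 1/40 / 23/120 = 3/23
P(Z=2 | obs) = 1/15 / 23/120 = 8/23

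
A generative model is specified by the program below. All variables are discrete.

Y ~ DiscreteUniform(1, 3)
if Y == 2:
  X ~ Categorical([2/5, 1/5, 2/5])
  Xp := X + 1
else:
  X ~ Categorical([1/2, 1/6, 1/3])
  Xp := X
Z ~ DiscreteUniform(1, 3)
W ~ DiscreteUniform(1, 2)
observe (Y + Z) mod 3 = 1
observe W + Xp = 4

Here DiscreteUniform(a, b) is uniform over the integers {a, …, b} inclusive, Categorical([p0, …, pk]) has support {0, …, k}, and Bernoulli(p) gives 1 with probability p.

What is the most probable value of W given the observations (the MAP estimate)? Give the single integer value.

Enumerate traces; 4 have nonzero weight after conditioning:
  (Y=1, X=2, Z=3, W=2) weight 1/54
  (Y=2, X=1, Z=2, W=2) weight 1/90
  (Y=2, X=2, Z=2, W=1) weight 1/45
  (Y=3, X=2, Z=1, W=2) weight 1/54
Group by W:
  weight(W=1) = 1/45
  weight(W=2) = 13/270
Total weight = 1/45 + 13/270 = 19/270
P(W=1 | obs) = 1/45 / 19/270 = 6/19
P(W=2 | obs) = 13/270 / 19/270 = 13/19
argmax = 2

argmax_v P(W = v | obs) = 2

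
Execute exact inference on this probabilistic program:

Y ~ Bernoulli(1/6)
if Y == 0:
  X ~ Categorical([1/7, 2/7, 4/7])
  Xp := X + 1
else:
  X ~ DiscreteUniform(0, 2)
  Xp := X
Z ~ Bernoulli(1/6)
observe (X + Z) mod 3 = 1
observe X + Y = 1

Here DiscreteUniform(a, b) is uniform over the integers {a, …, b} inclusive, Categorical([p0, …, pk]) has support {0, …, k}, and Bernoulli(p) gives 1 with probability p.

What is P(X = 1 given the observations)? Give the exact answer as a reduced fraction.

P(X = 1 | obs) = 150/157

Enumerate traces; 2 have nonzero weight after conditioning:
  (Y=0, X=1, Z=0) weight 25/126
  (Y=1, X=0, Z=1) weight 1/108
Group by X:
  weight(X=0) = 1/108
  weight(X=1) = 25/126
Total weight = 1/108 + 25/126 = 157/756
P(X=0 | obs) = 1/108 / 157/756 = 7/157
P(X=1 | obs) = 25/126 / 157/756 = 150/157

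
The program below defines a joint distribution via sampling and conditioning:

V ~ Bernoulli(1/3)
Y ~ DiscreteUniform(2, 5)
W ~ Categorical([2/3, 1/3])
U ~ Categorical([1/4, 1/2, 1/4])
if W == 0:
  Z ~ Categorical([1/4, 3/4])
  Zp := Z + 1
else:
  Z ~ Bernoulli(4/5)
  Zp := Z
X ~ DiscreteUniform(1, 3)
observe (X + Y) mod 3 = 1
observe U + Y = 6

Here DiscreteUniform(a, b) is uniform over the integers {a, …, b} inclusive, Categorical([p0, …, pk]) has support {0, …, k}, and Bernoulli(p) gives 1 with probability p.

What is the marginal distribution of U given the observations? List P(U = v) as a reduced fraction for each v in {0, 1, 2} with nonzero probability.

Enumerate traces; 16 have nonzero weight after conditioning:
  (V=0, Y=4, W=0, U=2, Z=0, X=3) weight 1/432
  (V=0, Y=4, W=0, U=2, Z=1, X=3) weight 1/144
  (V=0, Y=4, W=1, U=2, Z=0, X=3) weight 1/1080
  (V=0, Y=4, W=1, U=2, Z=1, X=3) weight 1/270
  (V=0, Y=5, W=0, U=1, Z=0, X=2) weight 1/216
  (V=0, Y=5, W=0, U=1, Z=1, X=2) weight 1/72
  (V=0, Y=5, W=1, U=1, Z=0, X=2) weight 1/540
  (V=0, Y=5, W=1, U=1, Z=1, X=2) weight 1/135
  … 8 more
Group by U:
  weight(U=1) = 1/24
  weight(U=2) = 1/48
Total weight = 1/24 + 1/48 = 1/16
P(U=1 | obs) = 1/24 / 1/16 = 2/3
P(U=2 | obs) = 1/48 / 1/16 = 1/3

P(U=1) = 2/3, P(U=2) = 1/3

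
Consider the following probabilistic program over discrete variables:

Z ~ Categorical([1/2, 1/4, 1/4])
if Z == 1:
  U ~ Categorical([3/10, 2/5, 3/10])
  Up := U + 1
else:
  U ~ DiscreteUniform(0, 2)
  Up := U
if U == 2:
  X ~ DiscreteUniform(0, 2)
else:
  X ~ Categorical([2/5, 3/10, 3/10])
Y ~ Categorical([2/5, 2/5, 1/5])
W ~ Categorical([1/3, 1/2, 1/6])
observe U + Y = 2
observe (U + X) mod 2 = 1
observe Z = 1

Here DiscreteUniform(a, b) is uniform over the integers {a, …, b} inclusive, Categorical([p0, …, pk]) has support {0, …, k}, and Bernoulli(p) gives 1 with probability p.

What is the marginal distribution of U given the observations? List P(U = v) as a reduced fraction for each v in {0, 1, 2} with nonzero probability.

Enumerate traces; 12 have nonzero weight after conditioning:
  (Z=1, U=0, X=1, Y=2, W=0) weight 3/2000
  (Z=1, U=0, X=1, Y=2, W=1) weight 9/4000
  (Z=1, U=0, X=1, Y=2, W=2) weight 3/4000
  (Z=1, U=1, X=0, Y=1, W=0) weight 2/375
  (Z=1, U=1, X=0, Y=1, W=1) weight 1/125
  (Z=1, U=1, X=0, Y=1, W=2) weight 1/375
  (Z=1, U=1, X=2, Y=1, W=0) weight 1/250
  (Z=1, U=1, X=2, Y=1, W=1) weight 3/500
  (Z=1, U=2, X=1, Y=0, W=0) weight 1/300
  … 3 more
Group by U:
  weight(U=0) = 9/2000
  weight(U=1) = 7/250
  weight(U=2) = 1/100
Total weight = 9/2000 + 7/250 + 1/100 = 17/400
P(U=0 | obs) = 9/2000 / 17/400 = 9/85
P(U=1 | obs) = 7/250 / 17/400 = 56/85
P(U=2 | obs) = 1/100 / 17/400 = 4/17

P(U=0) = 9/85, P(U=1) = 56/85, P(U=2) = 4/17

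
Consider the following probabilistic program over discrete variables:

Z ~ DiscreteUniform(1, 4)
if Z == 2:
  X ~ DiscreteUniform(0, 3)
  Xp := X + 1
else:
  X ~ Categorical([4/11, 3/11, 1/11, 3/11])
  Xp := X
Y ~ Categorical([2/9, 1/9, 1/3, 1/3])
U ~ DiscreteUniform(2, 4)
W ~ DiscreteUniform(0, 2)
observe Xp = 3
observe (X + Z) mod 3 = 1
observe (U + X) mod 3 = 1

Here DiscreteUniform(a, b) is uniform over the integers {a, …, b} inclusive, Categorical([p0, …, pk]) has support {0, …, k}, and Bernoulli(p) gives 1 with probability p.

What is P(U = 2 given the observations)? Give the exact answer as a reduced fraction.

P(U = 2 | obs) = 11/35

Enumerate traces; 36 have nonzero weight after conditioning:
  (Z=1, X=3, Y=0, U=4, W=0) weight 1/594
  (Z=1, X=3, Y=0, U=4, W=1) weight 1/594
  (Z=1, X=3, Y=0, U=4, W=2) weight 1/594
  (Z=1, X=3, Y=1, U=4, W=0) weight 1/1188
  (Z=1, X=3, Y=1, U=4, W=1) weight 1/1188
  (Z=1, X=3, Y=1, U=4, W=2) weight 1/1188
  (Z=1, X=3, Y=2, U=4, W=0) weight 1/396
  (Z=1, X=3, Y=2, U=4, W=1) weight 1/396
  (Z=2, X=2, Y=0, U=2, W=0) weight 1/648
  … 27 more
Group by U:
  weight(U=2) = 1/48
  weight(U=4) = 1/22
Total weight = 1/48 + 1/22 = 35/528
P(U=2 | obs) = 1/48 / 35/528 = 11/35
P(U=4 | obs) = 1/22 / 35/528 = 24/35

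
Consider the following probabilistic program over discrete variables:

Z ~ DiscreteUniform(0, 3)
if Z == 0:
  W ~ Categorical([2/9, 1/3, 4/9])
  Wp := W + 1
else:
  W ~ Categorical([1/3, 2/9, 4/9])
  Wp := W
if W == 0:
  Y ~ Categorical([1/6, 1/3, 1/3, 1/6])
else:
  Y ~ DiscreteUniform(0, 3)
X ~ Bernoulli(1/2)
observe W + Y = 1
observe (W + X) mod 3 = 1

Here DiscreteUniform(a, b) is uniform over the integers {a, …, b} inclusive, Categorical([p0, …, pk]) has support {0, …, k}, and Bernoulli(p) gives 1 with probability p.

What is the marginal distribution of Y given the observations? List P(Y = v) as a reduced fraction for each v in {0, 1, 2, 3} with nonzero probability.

P(Y=0) = 27/71, P(Y=1) = 44/71

Enumerate traces; 8 have nonzero weight after conditioning:
  (Z=0, W=0, Y=1, X=1) weight 1/108
  (Z=0, W=1, Y=0, X=0) weight 1/96
  (Z=1, W=0, Y=1, X=1) weight 1/72
  (Z=1, W=1, Y=0, X=0) weight 1/144
  (Z=2, W=0, Y=1, X=1) weight 1/72
  (Z=2, W=1, Y=0, X=0) weight 1/144
  (Z=3, W=0, Y=1, X=1) weight 1/72
  (Z=3, W=1, Y=0, X=0) weight 1/144
Group by Y:
  weight(Y=0) = 1/32
  weight(Y=1) = 11/216
Total weight = 1/32 + 11/216 = 71/864
P(Y=0 | obs) = 1/32 / 71/864 = 27/71
P(Y=1 | obs) = 11/216 / 71/864 = 44/71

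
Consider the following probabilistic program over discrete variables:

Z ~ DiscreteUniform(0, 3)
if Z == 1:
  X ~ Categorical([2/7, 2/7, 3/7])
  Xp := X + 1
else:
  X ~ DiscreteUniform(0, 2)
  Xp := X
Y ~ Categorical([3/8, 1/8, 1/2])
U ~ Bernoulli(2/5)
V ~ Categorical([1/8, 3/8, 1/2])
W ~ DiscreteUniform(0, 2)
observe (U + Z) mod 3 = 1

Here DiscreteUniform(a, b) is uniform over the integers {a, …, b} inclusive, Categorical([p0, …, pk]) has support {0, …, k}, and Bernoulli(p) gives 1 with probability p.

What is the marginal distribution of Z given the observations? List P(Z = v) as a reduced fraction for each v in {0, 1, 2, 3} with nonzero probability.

P(Z=0) = 2/7, P(Z=1) = 3/7, P(Z=3) = 2/7

Enumerate traces; 243 have nonzero weight after conditioning:
  (Z=0, X=0, Y=0, U=1, V=0, W=0) weight 1/1920
  (Z=0, X=0, Y=0, U=1, V=0, W=1) weight 1/1920
  (Z=0, X=0, Y=0, U=1, V=0, W=2) weight 1/1920
  (Z=0, X=0, Y=0, U=1, V=1, W=0) weight 1/640
  (Z=0, X=0, Y=0, U=1, V=1, W=1) weight 1/640
  (Z=0, X=0, Y=0, U=1, V=1, W=2) weight 1/640
  (Z=0, X=0, Y=0, U=1, V=2, W=0) weight 1/480
  (Z=0, X=0, Y=0, U=1, V=2, W=1) weight 1/480
  (Z=1, X=0, Y=0, U=0, V=0, W=0) weight 3/4480
  (Z=3, X=0, Y=0, U=1, V=0, W=0) weight 1/1920
  … 233 more
Group by Z:
  weight(Z=0) = 1/10
  weight(Z=1) = 3/20
  weight(Z=3) = 1/10
Total weight = 1/10 + 3/20 + 1/10 = 7/20
P(Z=0 | obs) = 1/10 / 7/20 = 2/7
P(Z=1 | obs) = 3/20 / 7/20 = 3/7
P(Z=3 | obs) = 1/10 / 7/20 = 2/7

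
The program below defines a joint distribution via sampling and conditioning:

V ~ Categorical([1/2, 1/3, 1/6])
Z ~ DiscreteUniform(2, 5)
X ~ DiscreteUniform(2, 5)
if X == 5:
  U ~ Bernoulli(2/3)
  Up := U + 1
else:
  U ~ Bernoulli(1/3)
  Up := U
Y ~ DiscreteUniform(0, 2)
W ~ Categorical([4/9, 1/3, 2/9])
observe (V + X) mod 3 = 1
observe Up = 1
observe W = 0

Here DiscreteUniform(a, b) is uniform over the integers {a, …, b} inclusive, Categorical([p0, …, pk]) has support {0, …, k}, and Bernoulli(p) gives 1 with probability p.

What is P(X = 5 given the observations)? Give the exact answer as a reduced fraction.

P(X = 5 | obs) = 1/7

Enumerate traces; 48 have nonzero weight after conditioning:
  (V=0, Z=2, X=4, U=1, Y=0, W=0) weight 1/648
  (V=0, Z=2, X=4, U=1, Y=1, W=0) weight 1/648
  (V=0, Z=2, X=4, U=1, Y=2, W=0) weight 1/648
  (V=0, Z=3, X=4, U=1, Y=0, W=0) weight 1/648
  (V=0, Z=3, X=4, U=1, Y=1, W=0) weight 1/648
  (V=0, Z=3, X=4, U=1, Y=2, W=0) weight 1/648
  (V=0, Z=4, X=4, U=1, Y=0, W=0) weight 1/648
  (V=0, Z=4, X=4, U=1, Y=1, W=0) weight 1/648
  (V=1, Z=2, X=3, U=1, Y=0, W=0) weight 1/972
  (V=2, Z=2, X=2, U=1, Y=0, W=0) weight 1/1944
  … 38 more
Group by X:
  weight(X=2) = 1/162
  weight(X=3) = 1/81
  weight(X=4) = 1/54
  weight(X=5) = 1/162
Total weight = 1/162 + 1/81 + 1/54 + 1/162 = 7/162
P(X=2 | obs) = 1/162 / 7/162 = 1/7
P(X=3 | obs) = 1/81 / 7/162 = 2/7
P(X=4 | obs) = 1/54 / 7/162 = 3/7
P(X=5 | obs) = 1/162 / 7/162 = 1/7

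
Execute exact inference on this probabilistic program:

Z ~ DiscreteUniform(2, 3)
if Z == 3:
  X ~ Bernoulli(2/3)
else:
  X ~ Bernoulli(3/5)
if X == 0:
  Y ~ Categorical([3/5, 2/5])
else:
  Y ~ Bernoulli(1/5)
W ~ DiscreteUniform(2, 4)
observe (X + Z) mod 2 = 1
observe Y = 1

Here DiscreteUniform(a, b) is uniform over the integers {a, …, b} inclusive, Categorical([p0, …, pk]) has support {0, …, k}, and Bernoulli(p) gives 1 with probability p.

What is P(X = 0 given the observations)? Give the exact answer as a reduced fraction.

P(X = 0 | obs) = 10/19

Enumerate traces; 6 have nonzero weight after conditioning:
  (Z=2, X=1, Y=1, W=2) weight 1/50
  (Z=2, X=1, Y=1, W=3) weight 1/50
  (Z=2, X=1, Y=1, W=4) weight 1/50
  (Z=3, X=0, Y=1, W=2) weight 1/45
  (Z=3, X=0, Y=1, W=3) weight 1/45
  (Z=3, X=0, Y=1, W=4) weight 1/45
Group by X:
  weight(X=0) = 1/15
  weight(X=1) = 3/50
Total weight = 1/15 + 3/50 = 19/150
P(X=0 | obs) = 1/15 / 19/150 = 10/19
P(X=1 | obs) = 3/50 / 19/150 = 9/19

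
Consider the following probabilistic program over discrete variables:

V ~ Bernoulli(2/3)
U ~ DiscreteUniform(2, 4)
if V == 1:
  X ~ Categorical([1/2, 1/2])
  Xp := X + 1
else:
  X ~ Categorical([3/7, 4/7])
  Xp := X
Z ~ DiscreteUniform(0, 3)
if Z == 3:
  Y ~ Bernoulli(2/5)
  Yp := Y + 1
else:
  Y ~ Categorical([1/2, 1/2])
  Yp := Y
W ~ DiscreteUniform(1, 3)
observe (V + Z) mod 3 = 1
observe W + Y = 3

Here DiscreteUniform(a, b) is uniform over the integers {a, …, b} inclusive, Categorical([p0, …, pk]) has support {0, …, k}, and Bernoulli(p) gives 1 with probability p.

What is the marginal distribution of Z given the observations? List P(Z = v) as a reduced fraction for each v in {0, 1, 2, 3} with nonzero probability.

P(Z=0) = 2/5, P(Z=1) = 1/5, P(Z=3) = 2/5

Enumerate traces; 36 have nonzero weight after conditioning:
  (V=0, U=2, X=0, Z=1, Y=0, W=3) weight 1/504
  (V=0, U=2, X=0, Z=1, Y=1, W=2) weight 1/504
  (V=0, U=2, X=1, Z=1, Y=0, W=3) weight 1/378
  (V=0, U=2, X=1, Z=1, Y=1, W=2) weight 1/378
  (V=0, U=3, X=0, Z=1, Y=0, W=3) weight 1/504
  (V=0, U=3, X=0, Z=1, Y=1, W=2) weight 1/504
  (V=0, U=3, X=1, Z=1, Y=0, W=3) weight 1/378
  (V=0, U=3, X=1, Z=1, Y=1, W=2) weight 1/378
  (V=1, U=2, X=0, Z=0, Y=0, W=3) weight 1/216
  (V=1, U=2, X=0, Z=3, Y=0, W=3) weight 1/180
  … 26 more
Group by Z:
  weight(Z=0) = 1/18
  weight(Z=1) = 1/36
  weight(Z=3) = 1/18
Total weight = 1/18 + 1/36 + 1/18 = 5/36
P(Z=0 | obs) = 1/18 / 5/36 = 2/5
P(Z=1 | obs) = 1/36 / 5/36 = 1/5
P(Z=3 | obs) = 1/18 / 5/36 = 2/5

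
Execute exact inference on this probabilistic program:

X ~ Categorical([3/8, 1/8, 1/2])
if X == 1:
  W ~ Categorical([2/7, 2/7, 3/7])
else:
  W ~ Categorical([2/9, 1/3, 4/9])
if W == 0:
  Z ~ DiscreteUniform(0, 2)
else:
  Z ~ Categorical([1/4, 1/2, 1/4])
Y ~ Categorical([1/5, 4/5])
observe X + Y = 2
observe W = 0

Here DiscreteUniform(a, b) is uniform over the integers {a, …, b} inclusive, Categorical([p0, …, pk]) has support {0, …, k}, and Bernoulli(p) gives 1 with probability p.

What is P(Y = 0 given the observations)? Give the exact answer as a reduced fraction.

Enumerate traces; 6 have nonzero weight after conditioning:
  (X=1, W=0, Z=0, Y=1) weight 1/105
  (X=1, W=0, Z=1, Y=1) weight 1/105
  (X=1, W=0, Z=2, Y=1) weight 1/105
  (X=2, W=0, Z=0, Y=0) weight 1/135
  (X=2, W=0, Z=1, Y=0) weight 1/135
  (X=2, W=0, Z=2, Y=0) weight 1/135
Group by Y:
  weight(Y=0) = 1/45
  weight(Y=1) = 1/35
Total weight = 1/45 + 1/35 = 16/315
P(Y=0 | obs) = 1/45 / 16/315 = 7/16
P(Y=1 | obs) = 1/35 / 16/315 = 9/16

P(Y = 0 | obs) = 7/16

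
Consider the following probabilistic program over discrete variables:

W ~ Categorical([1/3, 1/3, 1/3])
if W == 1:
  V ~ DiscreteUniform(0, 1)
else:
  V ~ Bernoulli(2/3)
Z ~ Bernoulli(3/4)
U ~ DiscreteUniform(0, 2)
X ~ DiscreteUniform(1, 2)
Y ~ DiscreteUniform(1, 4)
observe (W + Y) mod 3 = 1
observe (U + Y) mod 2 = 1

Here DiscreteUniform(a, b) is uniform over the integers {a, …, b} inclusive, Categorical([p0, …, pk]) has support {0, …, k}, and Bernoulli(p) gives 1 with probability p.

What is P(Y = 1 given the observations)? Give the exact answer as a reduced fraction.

P(Y = 1 | obs) = 1/3

Enumerate traces; 48 have nonzero weight after conditioning:
  (W=0, V=0, Z=0, U=0, X=1, Y=1) weight 1/864
  (W=0, V=0, Z=0, U=0, X=2, Y=1) weight 1/864
  (W=0, V=0, Z=0, U=1, X=1, Y=4) weight 1/864
  (W=0, V=0, Z=0, U=1, X=2, Y=4) weight 1/864
  (W=0, V=0, Z=0, U=2, X=1, Y=1) weight 1/864
  (W=0, V=0, Z=0, U=2, X=2, Y=1) weight 1/864
  (W=0, V=0, Z=1, U=0, X=1, Y=1) weight 1/288
  (W=0, V=0, Z=1, U=0, X=2, Y=1) weight 1/288
  (W=1, V=0, Z=0, U=0, X=1, Y=3) weight 1/576
  (W=2, V=0, Z=0, U=1, X=1, Y=2) weight 1/864
  … 38 more
Group by Y:
  weight(Y=1) = 1/18
  weight(Y=2) = 1/36
  weight(Y=3) = 1/18
  weight(Y=4) = 1/36
Total weight = 1/18 + 1/36 + 1/18 + 1/36 = 1/6
P(Y=1 | obs) = 1/18 / 1/6 = 1/3
P(Y=2 | obs) = 1/36 / 1/6 = 1/6
P(Y=3 | obs) = 1/18 / 1/6 = 1/3
P(Y=4 | obs) = 1/36 / 1/6 = 1/6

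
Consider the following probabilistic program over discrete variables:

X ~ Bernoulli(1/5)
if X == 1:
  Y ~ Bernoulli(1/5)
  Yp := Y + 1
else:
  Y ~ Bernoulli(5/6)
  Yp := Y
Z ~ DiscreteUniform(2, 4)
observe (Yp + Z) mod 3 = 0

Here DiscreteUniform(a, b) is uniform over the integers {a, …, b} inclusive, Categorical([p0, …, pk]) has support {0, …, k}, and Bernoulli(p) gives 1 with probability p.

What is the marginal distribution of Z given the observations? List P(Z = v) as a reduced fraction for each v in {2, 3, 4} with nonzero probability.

P(Z=2) = 62/75, P(Z=3) = 2/15, P(Z=4) = 1/25

Enumerate traces; 4 have nonzero weight after conditioning:
  (X=0, Y=0, Z=3) weight 2/45
  (X=0, Y=1, Z=2) weight 2/9
  (X=1, Y=0, Z=2) weight 4/75
  (X=1, Y=1, Z=4) weight 1/75
Group by Z:
  weight(Z=2) = 62/225
  weight(Z=3) = 2/45
  weight(Z=4) = 1/75
Total weight = 62/225 + 2/45 + 1/75 = 1/3
P(Z=2 | obs) = 62/225 / 1/3 = 62/75
P(Z=3 | obs) = 2/45 / 1/3 = 2/15
P(Z=4 | obs) = 1/75 / 1/3 = 1/25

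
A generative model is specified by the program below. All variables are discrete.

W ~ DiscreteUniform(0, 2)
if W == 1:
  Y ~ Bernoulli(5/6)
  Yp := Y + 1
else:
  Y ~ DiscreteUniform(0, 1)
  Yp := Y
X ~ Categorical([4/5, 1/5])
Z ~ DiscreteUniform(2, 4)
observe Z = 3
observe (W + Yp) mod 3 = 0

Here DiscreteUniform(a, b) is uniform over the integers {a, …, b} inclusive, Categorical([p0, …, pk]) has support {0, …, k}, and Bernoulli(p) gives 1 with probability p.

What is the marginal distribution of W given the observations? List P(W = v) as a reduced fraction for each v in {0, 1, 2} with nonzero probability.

P(W=0) = 3/11, P(W=1) = 5/11, P(W=2) = 3/11

Enumerate traces; 6 have nonzero weight after conditioning:
  (W=0, Y=0, X=0, Z=3) weight 2/45
  (W=0, Y=0, X=1, Z=3) weight 1/90
  (W=1, Y=1, X=0, Z=3) weight 2/27
  (W=1, Y=1, X=1, Z=3) weight 1/54
  (W=2, Y=1, X=0, Z=3) weight 2/45
  (W=2, Y=1, X=1, Z=3) weight 1/90
Group by W:
  weight(W=0) = 1/18
  weight(W=1) = 5/54
  weight(W=2) = 1/18
Total weight = 1/18 + 5/54 + 1/18 = 11/54
P(W=0 | obs) = 1/18 / 11/54 = 3/11
P(W=1 | obs) = 5/54 / 11/54 = 5/11
P(W=2 | obs) = 1/18 / 11/54 = 3/11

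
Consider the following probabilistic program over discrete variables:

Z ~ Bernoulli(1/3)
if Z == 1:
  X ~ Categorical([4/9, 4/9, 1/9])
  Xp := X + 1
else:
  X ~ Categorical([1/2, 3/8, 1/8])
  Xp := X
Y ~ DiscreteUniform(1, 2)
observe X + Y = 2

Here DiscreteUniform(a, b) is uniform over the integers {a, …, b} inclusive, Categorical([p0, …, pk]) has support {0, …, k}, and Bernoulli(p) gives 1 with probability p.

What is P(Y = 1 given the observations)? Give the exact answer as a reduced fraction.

Enumerate traces; 4 have nonzero weight after conditioning:
  (Z=0, X=0, Y=2) weight 1/6
  (Z=0, X=1, Y=1) weight 1/8
  (Z=1, X=0, Y=2) weight 2/27
  (Z=1, X=1, Y=1) weight 2/27
Group by Y:
  weight(Y=1) = 43/216
  weight(Y=2) = 13/54
Total weight = 43/216 + 13/54 = 95/216
P(Y=1 | obs) = 43/216 / 95/216 = 43/95
P(Y=2 | obs) = 13/54 / 95/216 = 52/95

P(Y = 1 | obs) = 43/95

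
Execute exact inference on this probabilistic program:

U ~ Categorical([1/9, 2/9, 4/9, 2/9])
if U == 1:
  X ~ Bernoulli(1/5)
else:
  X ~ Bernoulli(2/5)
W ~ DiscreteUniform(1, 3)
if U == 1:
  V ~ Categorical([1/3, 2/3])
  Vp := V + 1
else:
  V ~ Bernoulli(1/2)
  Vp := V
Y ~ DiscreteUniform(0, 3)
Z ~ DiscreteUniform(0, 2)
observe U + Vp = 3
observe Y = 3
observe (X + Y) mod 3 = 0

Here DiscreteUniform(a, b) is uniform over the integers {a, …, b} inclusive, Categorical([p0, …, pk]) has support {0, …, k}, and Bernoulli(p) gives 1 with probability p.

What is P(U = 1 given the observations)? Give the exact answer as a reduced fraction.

Enumerate traces; 27 have nonzero weight after conditioning:
  (U=1, X=0, W=1, V=1, Y=3, Z=0) weight 4/1215
  (U=1, X=0, W=1, V=1, Y=3, Z=1) weight 4/1215
  (U=1, X=0, W=1, V=1, Y=3, Z=2) weight 4/1215
  (U=1, X=0, W=2, V=1, Y=3, Z=0) weight 4/1215
  (U=1, X=0, W=2, V=1, Y=3, Z=1) weight 4/1215
  (U=1, X=0, W=2, V=1, Y=3, Z=2) weight 4/1215
  (U=1, X=0, W=3, V=1, Y=3, Z=0) weight 4/1215
  (U=1, X=0, W=3, V=1, Y=3, Z=1) weight 4/1215
  (U=2, X=0, W=1, V=1, Y=3, Z=0) weight 1/270
  (U=3, X=0, W=1, V=0, Y=3, Z=0) weight 1/540
  … 17 more
Group by U:
  weight(U=1) = 4/135
  weight(U=2) = 1/30
  weight(U=3) = 1/60
Total weight = 4/135 + 1/30 + 1/60 = 43/540
P(U=1 | obs) = 4/135 / 43/540 = 16/43
P(U=2 | obs) = 1/30 / 43/540 = 18/43
P(U=3 | obs) = 1/60 / 43/540 = 9/43

P(U = 1 | obs) = 16/43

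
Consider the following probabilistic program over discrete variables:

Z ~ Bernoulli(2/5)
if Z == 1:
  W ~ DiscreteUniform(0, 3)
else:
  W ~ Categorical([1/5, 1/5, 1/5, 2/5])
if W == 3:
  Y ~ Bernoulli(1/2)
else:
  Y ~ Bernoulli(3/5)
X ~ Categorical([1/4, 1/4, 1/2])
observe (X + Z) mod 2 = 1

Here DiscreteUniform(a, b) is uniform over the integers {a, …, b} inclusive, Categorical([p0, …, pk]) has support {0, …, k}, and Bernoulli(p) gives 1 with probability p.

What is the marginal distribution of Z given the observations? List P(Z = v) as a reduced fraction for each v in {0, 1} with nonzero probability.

P(Z=0) = 1/3, P(Z=1) = 2/3

Enumerate traces; 24 have nonzero weight after conditioning:
  (Z=0, W=0, Y=0, X=1) weight 3/250
  (Z=0, W=0, Y=1, X=1) weight 9/500
  (Z=0, W=1, Y=0, X=1) weight 3/250
  (Z=0, W=1, Y=1, X=1) weight 9/500
  (Z=0, W=2, Y=0, X=1) weight 3/250
  (Z=0, W=2, Y=1, X=1) weight 9/500
  (Z=0, W=3, Y=0, X=1) weight 3/100
  (Z=0, W=3, Y=1, X=1) weight 3/100
  (Z=1, W=0, Y=0, X=0) weight 1/100
  … 15 more
Group by Z:
  weight(Z=0) = 3/20
  weight(Z=1) = 3/10
Total weight = 3/20 + 3/10 = 9/20
P(Z=0 | obs) = 3/20 / 9/20 = 1/3
P(Z=1 | obs) = 3/10 / 9/20 = 2/3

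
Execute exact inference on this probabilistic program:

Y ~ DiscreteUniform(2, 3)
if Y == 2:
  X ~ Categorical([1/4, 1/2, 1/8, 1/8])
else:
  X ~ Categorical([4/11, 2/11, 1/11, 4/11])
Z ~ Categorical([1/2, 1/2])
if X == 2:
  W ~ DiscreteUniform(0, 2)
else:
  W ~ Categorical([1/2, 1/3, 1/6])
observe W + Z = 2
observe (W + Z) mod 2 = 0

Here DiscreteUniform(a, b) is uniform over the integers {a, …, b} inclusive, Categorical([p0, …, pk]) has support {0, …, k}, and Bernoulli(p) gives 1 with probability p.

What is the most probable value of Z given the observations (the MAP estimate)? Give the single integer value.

argmax_v P(Z = v | obs) = 1

Enumerate traces; 16 have nonzero weight after conditioning:
  (Y=2, X=0, Z=0, W=2) weight 1/96
  (Y=2, X=0, Z=1, W=1) weight 1/48
  (Y=2, X=1, Z=0, W=2) weight 1/48
  (Y=2, X=1, Z=1, W=1) weight 1/24
  (Y=2, X=2, Z=0, W=2) weight 1/96
  (Y=2, X=2, Z=1, W=1) weight 1/96
  (Y=2, X=3, Z=0, W=2) weight 1/192
  (Y=2, X=3, Z=1, W=1) weight 1/96
  … 8 more
Group by Z:
  weight(Z=0) = 65/704
  weight(Z=1) = 1/6
Total weight = 65/704 + 1/6 = 547/2112
P(Z=0 | obs) = 65/704 / 547/2112 = 195/547
P(Z=1 | obs) = 1/6 / 547/2112 = 352/547
argmax = 1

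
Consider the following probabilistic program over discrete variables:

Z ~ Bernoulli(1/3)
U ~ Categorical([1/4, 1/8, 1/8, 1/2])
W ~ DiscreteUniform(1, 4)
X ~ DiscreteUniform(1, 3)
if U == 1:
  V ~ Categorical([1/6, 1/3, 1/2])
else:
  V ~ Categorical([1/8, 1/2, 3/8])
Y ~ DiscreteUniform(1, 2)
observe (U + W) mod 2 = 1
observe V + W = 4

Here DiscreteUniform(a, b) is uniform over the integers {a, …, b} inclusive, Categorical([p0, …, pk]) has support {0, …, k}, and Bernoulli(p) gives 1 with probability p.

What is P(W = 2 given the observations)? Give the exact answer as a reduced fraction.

P(W = 2 | obs) = 12/25

Enumerate traces; 72 have nonzero weight after conditioning:
  (Z=0, U=0, W=3, X=1, V=1, Y=1) weight 1/288
  (Z=0, U=0, W=3, X=1, V=1, Y=2) weight 1/288
  (Z=0, U=0, W=3, X=2, V=1, Y=1) weight 1/288
  (Z=0, U=0, W=3, X=2, V=1, Y=2) weight 1/288
  (Z=0, U=0, W=3, X=3, V=1, Y=1) weight 1/288
  (Z=0, U=0, W=3, X=3, V=1, Y=2) weight 1/288
  (Z=0, U=1, W=2, X=1, V=2, Y=1) weight 1/576
  (Z=0, U=1, W=2, X=1, V=2, Y=2) weight 1/576
  (Z=0, U=1, W=4, X=1, V=0, Y=1) weight 1/1728
  … 63 more
Group by W:
  weight(W=2) = 1/16
  weight(W=3) = 3/64
  weight(W=4) = 1/48
Total weight = 1/16 + 3/64 + 1/48 = 25/192
P(W=2 | obs) = 1/16 / 25/192 = 12/25
P(W=3 | obs) = 3/64 / 25/192 = 9/25
P(W=4 | obs) = 1/48 / 25/192 = 4/25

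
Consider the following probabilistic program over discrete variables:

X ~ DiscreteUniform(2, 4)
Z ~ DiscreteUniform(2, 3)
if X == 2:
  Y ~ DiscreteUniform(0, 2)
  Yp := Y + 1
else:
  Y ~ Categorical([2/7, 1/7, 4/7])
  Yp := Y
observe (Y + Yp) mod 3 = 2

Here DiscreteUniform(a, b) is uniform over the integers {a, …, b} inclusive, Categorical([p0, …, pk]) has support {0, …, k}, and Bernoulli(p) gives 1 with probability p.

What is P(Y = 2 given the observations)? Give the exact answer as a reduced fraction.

P(Y = 2 | obs) = 7/13

Enumerate traces; 6 have nonzero weight after conditioning:
  (X=2, Z=2, Y=2) weight 1/18
  (X=2, Z=3, Y=2) weight 1/18
  (X=3, Z=2, Y=1) weight 1/42
  (X=3, Z=3, Y=1) weight 1/42
  (X=4, Z=2, Y=1) weight 1/42
  (X=4, Z=3, Y=1) weight 1/42
Group by Y:
  weight(Y=1) = 2/21
  weight(Y=2) = 1/9
Total weight = 2/21 + 1/9 = 13/63
P(Y=1 | obs) = 2/21 / 13/63 = 6/13
P(Y=2 | obs) = 1/9 / 13/63 = 7/13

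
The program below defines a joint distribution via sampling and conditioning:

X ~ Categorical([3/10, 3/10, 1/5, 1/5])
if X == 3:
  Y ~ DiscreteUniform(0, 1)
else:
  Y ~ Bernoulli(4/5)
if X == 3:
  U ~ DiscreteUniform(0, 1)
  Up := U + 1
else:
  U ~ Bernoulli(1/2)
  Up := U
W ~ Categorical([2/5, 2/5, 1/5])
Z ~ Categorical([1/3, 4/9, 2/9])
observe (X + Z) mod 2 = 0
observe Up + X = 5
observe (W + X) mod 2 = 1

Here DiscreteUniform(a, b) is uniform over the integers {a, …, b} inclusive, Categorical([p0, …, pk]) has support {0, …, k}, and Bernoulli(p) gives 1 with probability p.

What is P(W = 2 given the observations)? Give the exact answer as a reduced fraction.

Enumerate traces; 4 have nonzero weight after conditioning:
  (X=3, Y=0, U=1, W=0, Z=1) weight 2/225
  (X=3, Y=0, U=1, W=2, Z=1) weight 1/225
  (X=3, Y=1, U=1, W=0, Z=1) weight 2/225
  (X=3, Y=1, U=1, W=2, Z=1) weight 1/225
Group by W:
  weight(W=0) = 4/225
  weight(W=2) = 2/225
Total weight = 4/225 + 2/225 = 2/75
P(W=0 | obs) = 4/225 / 2/75 = 2/3
P(W=2 | obs) = 2/225 / 2/75 = 1/3

P(W = 2 | obs) = 1/3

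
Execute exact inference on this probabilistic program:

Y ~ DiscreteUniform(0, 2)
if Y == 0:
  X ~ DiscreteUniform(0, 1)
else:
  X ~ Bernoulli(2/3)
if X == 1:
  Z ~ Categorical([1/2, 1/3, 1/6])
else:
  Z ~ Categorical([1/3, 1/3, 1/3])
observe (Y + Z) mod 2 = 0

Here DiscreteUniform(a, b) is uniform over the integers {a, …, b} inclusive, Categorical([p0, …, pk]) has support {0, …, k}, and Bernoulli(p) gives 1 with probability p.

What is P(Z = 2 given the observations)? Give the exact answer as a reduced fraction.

P(Z = 2 | obs) = 17/60

Enumerate traces; 10 have nonzero weight after conditioning:
  (Y=0, X=0, Z=0) weight 1/18
  (Y=0, X=0, Z=2) weight 1/18
  (Y=0, X=1, Z=0) weight 1/12
  (Y=0, X=1, Z=2) weight 1/36
  (Y=1, X=0, Z=1) weight 1/27
  (Y=1, X=1, Z=1) weight 2/27
  (Y=2, X=0, Z=0) weight 1/27
  (Y=2, X=0, Z=2) weight 1/27
  … 2 more
Group by Z:
  weight(Z=0) = 31/108
  weight(Z=1) = 1/9
  weight(Z=2) = 17/108
Total weight = 31/108 + 1/9 + 17/108 = 5/9
P(Z=0 | obs) = 31/108 / 5/9 = 31/60
P(Z=1 | obs) = 1/9 / 5/9 = 1/5
P(Z=2 | obs) = 17/108 / 5/9 = 17/60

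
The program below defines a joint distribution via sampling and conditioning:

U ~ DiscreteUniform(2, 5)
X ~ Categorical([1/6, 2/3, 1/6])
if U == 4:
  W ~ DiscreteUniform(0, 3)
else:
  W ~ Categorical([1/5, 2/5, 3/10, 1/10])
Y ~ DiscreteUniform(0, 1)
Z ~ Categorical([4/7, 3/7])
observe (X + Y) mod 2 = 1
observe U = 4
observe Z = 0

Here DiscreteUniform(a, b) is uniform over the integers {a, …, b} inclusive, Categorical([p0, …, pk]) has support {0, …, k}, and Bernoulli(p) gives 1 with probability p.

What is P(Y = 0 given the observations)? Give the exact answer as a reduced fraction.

Enumerate traces; 12 have nonzero weight after conditioning:
  (U=4, X=0, W=0, Y=1, Z=0) weight 1/336
  (U=4, X=0, W=1, Y=1, Z=0) weight 1/336
  (U=4, X=0, W=2, Y=1, Z=0) weight 1/336
  (U=4, X=0, W=3, Y=1, Z=0) weight 1/336
  (U=4, X=1, W=0, Y=0, Z=0) weight 1/84
  (U=4, X=1, W=1, Y=0, Z=0) weight 1/84
  (U=4, X=1, W=2, Y=0, Z=0) weight 1/84
  (U=4, X=1, W=3, Y=0, Z=0) weight 1/84
  … 4 more
Group by Y:
  weight(Y=0) = 1/21
  weight(Y=1) = 1/42
Total weight = 1/21 + 1/42 = 1/14
P(Y=0 | obs) = 1/21 / 1/14 = 2/3
P(Y=1 | obs) = 1/42 / 1/14 = 1/3

P(Y = 0 | obs) = 2/3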